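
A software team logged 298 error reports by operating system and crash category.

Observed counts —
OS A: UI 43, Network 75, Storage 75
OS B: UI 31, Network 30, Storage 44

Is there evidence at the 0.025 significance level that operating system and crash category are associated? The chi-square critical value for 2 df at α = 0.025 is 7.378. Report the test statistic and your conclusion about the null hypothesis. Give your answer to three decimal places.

Row totals: 193, 105. Column totals: 74, 105, 119. Grand total N = 298.
Expected counts (row total × column total / N):
  OS A, UI: 193×74/298 = 47.9262
  OS A, Network: 193×105/298 = 68.0034
  OS A, Storage: 193×119/298 = 77.0705
  OS B, UI: 105×74/298 = 26.0738
  OS B, Network: 105×105/298 = 36.9966
  OS B, Storage: 105×119/298 = 41.9295
Contributions (O − E)²/E:
  (43 − 47.9262)²/47.9262 = 0.5064
  (75 − 68.0034)²/68.0034 = 0.7199
  (75 − 77.0705)²/77.0705 = 0.0556
  (31 − 26.0738)²/26.0738 = 0.9307
  (30 − 36.9966)²/36.9966 = 1.3232
  (44 − 41.9295)²/41.9295 = 0.1022
χ² = 0.5064 + 0.7199 + 0.0556 + 0.9307 + 1.3232 + 0.1022 = 3.638
df = (2−1)(3−1) = 2. Since 3.638 < 7.378, fail to reject the null hypothesis of independence at α = 0.025.

3.638; fail to reject H₀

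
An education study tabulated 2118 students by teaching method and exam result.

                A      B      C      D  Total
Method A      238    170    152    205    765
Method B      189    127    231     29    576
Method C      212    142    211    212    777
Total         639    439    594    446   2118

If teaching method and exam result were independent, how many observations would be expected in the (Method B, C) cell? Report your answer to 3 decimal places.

Row total (Method B) = 576; column total (C) = 594; grand total N = 2118.
Expected count = (row total × column total) / N = 576 × 594 / 2118 = 161.541.

161.541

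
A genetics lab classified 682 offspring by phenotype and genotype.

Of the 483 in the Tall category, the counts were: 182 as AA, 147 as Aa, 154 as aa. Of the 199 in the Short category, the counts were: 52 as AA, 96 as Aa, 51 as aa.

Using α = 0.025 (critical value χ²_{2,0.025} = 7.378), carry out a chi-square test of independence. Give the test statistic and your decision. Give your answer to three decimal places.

19.856; reject H₀

Row totals: 483, 199. Column totals: 234, 243, 205. Grand total N = 682.
Expected counts (row total × column total / N):
  Tall, AA: 483×234/682 = 165.7214
  Tall, Aa: 483×243/682 = 172.0953
  Tall, aa: 483×205/682 = 145.1833
  Short, AA: 199×234/682 = 68.2786
  Short, Aa: 199×243/682 = 70.9047
  Short, aa: 199×205/682 = 59.8167
Contributions (O − E)²/E:
  (182 − 165.7214)²/165.7214 = 1.5990
  (147 − 172.0953)²/172.0953 = 3.6594
  (154 − 145.1833)²/145.1833 = 0.5354
  (52 − 68.2786)²/68.2786 = 3.8811
  (96 − 70.9047)²/70.9047 = 8.8820
  (51 − 59.8167)²/59.8167 = 1.2995
χ² = 1.5990 + 3.6594 + 0.5354 + 3.8811 + 8.8820 + 1.2995 = 19.856
df = (2−1)(3−1) = 2. Since 19.856 > 7.378, reject the null hypothesis of independence at α = 0.025.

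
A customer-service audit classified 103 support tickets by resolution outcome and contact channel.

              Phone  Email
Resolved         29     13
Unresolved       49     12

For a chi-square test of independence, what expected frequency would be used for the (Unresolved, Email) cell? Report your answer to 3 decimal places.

14.806

Row total (Unresolved) = 61; column total (Email) = 25; grand total N = 103.
Expected count = (row total × column total) / N = 61 × 25 / 103 = 14.806.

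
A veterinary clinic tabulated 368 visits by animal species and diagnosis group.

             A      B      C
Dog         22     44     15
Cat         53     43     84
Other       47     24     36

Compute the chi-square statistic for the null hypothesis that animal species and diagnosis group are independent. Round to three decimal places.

37.957

Row totals: 81, 180, 107. Column totals: 122, 111, 135. Grand total N = 368.
Expected counts (row total × column total / N):
  Dog, A: 81×122/368 = 26.8533
  Dog, B: 81×111/368 = 24.4321
  Dog, C: 81×135/368 = 29.7147
  Cat, A: 180×122/368 = 59.6739
  Cat, B: 180×111/368 = 54.2935
  Cat, C: 180×135/368 = 66.0326
  Other, A: 107×122/368 = 35.4728
  Other, B: 107×111/368 = 32.2745
  Other, C: 107×135/368 = 39.2527
Contributions (O − E)²/E:
  (22 − 26.8533)²/26.8533 = 0.8772
  (44 − 24.4321)²/24.4321 = 15.6721
  (15 − 29.7147)²/29.7147 = 7.2867
  (53 − 59.6739)²/59.6739 = 0.7464
  (43 − 54.2935)²/54.2935 = 2.3491
  (84 − 66.0326)²/66.0326 = 4.8889
  (47 − 35.4728)²/35.4728 = 3.7459
  (24 − 32.2745)²/32.2745 = 2.1214
  (36 − 39.2527)²/39.2527 = 0.2695
χ² = 0.8772 + 15.6721 + 7.2867 + 0.7464 + 2.3491 + 4.8889 + 3.7459 + 2.1214 + 0.2695 = 37.957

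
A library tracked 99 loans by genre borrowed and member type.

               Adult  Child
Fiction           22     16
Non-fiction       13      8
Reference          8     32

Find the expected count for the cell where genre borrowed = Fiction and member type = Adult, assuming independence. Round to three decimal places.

16.505

Row total (Fiction) = 38; column total (Adult) = 43; grand total N = 99.
Expected count = (row total × column total) / N = 38 × 43 / 99 = 16.505.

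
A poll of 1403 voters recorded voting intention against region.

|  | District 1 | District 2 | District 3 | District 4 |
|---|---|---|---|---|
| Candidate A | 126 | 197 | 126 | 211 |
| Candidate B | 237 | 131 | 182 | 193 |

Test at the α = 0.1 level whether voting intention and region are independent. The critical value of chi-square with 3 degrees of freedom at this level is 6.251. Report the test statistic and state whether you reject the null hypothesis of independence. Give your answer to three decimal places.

53.483; reject H₀

Row totals: 660, 743. Column totals: 363, 328, 308, 404. Grand total N = 1403.
Expected counts (row total × column total / N):
  Candidate A, District 1: 660×363/1403 = 170.76265
  Candidate A, District 2: 660×328/1403 = 154.29793
  Candidate A, District 3: 660×308/1403 = 144.88952
  Candidate A, District 4: 660×404/1403 = 190.04989
  Candidate B, District 1: 743×363/1403 = 192.23735
  Candidate B, District 2: 743×328/1403 = 173.70207
  Candidate B, District 3: 743×308/1403 = 163.11048
  Candidate B, District 4: 743×404/1403 = 213.95011
Contributions (O − E)²/E:
  (126 − 170.76265)²/170.76265 = 11.7338
  (197 − 154.29793)²/154.29793 = 11.8178
  (126 − 144.88952)²/144.88952 = 2.4627
  (211 − 190.04989)²/190.04989 = 2.3094
  (237 − 192.23735)²/192.23735 = 10.4230
  (131 − 173.70207)²/173.70207 = 10.4977
  (182 − 163.11048)²/163.11048 = 2.1876
  (193 − 213.95011)²/213.95011 = 2.0514
χ² = 11.7338 + 11.8178 + 2.4627 + 2.3094 + 10.4230 + 10.4977 + 2.1876 + 2.0514 = 53.483
df = (2−1)(4−1) = 3. Since 53.483 > 6.251, reject the null hypothesis of independence at α = 0.1.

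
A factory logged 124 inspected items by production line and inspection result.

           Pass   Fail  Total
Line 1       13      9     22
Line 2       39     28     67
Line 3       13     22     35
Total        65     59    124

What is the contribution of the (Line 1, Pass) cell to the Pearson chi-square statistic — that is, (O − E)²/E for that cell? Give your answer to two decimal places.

Row total (Line 1) = 22; column total (Pass) = 65; N = 124.
Expected count E = 22 × 65 / 124 = 11.532.
Contribution = (O − E)²/E = (13 − 11.532)² / 11.532 = 0.19.

0.19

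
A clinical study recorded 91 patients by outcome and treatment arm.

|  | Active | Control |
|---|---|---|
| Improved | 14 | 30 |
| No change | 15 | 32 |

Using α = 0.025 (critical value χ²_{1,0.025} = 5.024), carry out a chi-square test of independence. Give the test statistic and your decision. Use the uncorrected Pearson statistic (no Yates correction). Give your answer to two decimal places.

0.00; fail to reject H₀

Row totals: 44, 47. Column totals: 29, 62. Grand total N = 91.
Expected counts (row total × column total / N):
  Improved, Active: 44×29/91 = 14.022
  Improved, Control: 44×62/91 = 29.978
  No change, Active: 47×29/91 = 14.978
  No change, Control: 47×62/91 = 32.022
Contributions (O − E)²/E:
  (14 − 14.022)²/14.022 = 0.0000
  (30 − 29.978)²/29.978 = 0.0000
  (15 − 14.978)²/14.978 = 0.0000
  (32 − 32.022)²/32.022 = 0.0000
χ² = 0.0000 + 0.0000 + 0.0000 + 0.0000 = 0.00
df = (2−1)(2−1) = 1. Since 0.00 < 5.024, fail to reject the null hypothesis of independence at α = 0.025.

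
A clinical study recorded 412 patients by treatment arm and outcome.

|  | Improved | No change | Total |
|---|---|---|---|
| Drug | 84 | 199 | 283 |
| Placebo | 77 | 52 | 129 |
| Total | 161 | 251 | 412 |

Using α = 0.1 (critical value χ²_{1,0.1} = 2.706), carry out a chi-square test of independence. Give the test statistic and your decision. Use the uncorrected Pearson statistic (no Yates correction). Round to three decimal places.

33.516; reject H₀

Grand total N = 412.
Expected counts (row total × column total / N):
  Drug, Improved: 283×161/412 = 110.5898
  Drug, No change: 283×251/412 = 172.4102
  Placebo, Improved: 129×161/412 = 50.4102
  Placebo, No change: 129×251/412 = 78.5898
Contributions (O − E)²/E:
  (84 − 110.5898)²/110.5898 = 6.3932
  (199 − 172.4102)²/172.4102 = 4.1008
  (77 − 50.4102)²/50.4102 = 14.0253
  (52 − 78.5898)²/78.5898 = 8.9963
χ² = 6.3932 + 4.1008 + 14.0253 + 8.9963 = 33.516
df = (2−1)(2−1) = 1. Since 33.516 > 2.706, reject the null hypothesis of independence at α = 0.1.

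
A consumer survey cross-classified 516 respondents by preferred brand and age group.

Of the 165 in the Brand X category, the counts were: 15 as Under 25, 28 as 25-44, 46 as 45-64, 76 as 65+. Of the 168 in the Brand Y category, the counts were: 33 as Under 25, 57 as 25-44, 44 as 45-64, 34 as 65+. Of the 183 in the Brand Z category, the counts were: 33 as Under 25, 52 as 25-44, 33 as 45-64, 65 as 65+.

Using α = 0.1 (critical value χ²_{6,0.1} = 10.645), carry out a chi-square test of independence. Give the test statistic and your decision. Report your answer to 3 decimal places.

36.967; reject H₀

Row totals: 165, 168, 183. Column totals: 81, 137, 123, 175. Grand total N = 516.
Expected counts (row total × column total / N):
  Brand X, Under 25: 165×81/516 = 25.9012
  Brand X, 25-44: 165×137/516 = 43.8081
  Brand X, 45-64: 165×123/516 = 39.3314
  Brand X, 65+: 165×175/516 = 55.9593
  Brand Y, Under 25: 168×81/516 = 26.3721
  Brand Y, 25-44: 168×137/516 = 44.6047
  Brand Y, 45-64: 168×123/516 = 40.0465
  Brand Y, 65+: 168×175/516 = 56.9767
  Brand Z, Under 25: 183×81/516 = 28.7267
  Brand Z, 25-44: 183×137/516 = 48.5872
  Brand Z, 45-64: 183×123/516 = 43.6221
  Brand Z, 65+: 183×175/516 = 62.0640
Contributions (O − E)²/E:
  (15 − 25.9012)²/25.9012 = 4.5881
  (28 − 43.8081)²/43.8081 = 5.7043
  (46 − 39.3314)²/39.3314 = 1.1307
  (76 − 55.9593)²/55.9593 = 7.1772
  (33 − 26.3721)²/26.3721 = 1.6657
  (57 − 44.6047)²/44.6047 = 3.4446
  (44 − 40.0465)²/40.0465 = 0.3903
  (34 − 56.9767)²/56.9767 = 9.2657
  (33 − 28.7267)²/28.7267 = 0.6357
  (52 − 48.5872)²/48.5872 = 0.2397
  (33 − 43.6221)²/43.6221 = 2.5865
  (65 − 62.0640)²/62.0640 = 0.1389
χ² = 4.5881 + 5.7043 + 1.1307 + 7.1772 + 1.6657 + 3.4446 + 0.3903 + 9.2657 + 0.6357 + 0.2397 + 2.5865 + 0.1389 = 36.967
df = (3−1)(4−1) = 6. Since 36.967 > 10.645, reject the null hypothesis of independence at α = 0.1.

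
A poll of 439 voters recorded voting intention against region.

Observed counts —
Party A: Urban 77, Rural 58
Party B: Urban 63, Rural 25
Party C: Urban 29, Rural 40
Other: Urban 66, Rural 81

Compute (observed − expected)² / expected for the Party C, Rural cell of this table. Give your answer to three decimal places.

1.964

Row total (Party C) = 69; column total (Rural) = 204; N = 439.
Expected count E = 69 × 204 / 439 = 32.0638.
Contribution = (O − E)²/E = (40 − 32.0638)² / 32.0638 = 1.964.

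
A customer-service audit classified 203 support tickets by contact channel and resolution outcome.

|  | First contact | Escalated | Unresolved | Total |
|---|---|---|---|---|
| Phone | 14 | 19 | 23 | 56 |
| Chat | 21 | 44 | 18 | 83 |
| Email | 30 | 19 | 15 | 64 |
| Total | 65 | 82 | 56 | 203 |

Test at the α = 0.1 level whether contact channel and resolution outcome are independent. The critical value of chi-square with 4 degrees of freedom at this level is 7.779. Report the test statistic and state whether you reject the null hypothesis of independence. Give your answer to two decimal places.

Grand total N = 203.
Expected counts (row total × column total / N):
  Phone, First contact: 56×65/203 = 17.931
  Phone, Escalated: 56×82/203 = 22.621
  Phone, Unresolved: 56×56/203 = 15.448
  Chat, First contact: 83×65/203 = 26.576
  Chat, Escalated: 83×82/203 = 33.527
  Chat, Unresolved: 83×56/203 = 22.897
  Email, First contact: 64×65/203 = 20.493
  Email, Escalated: 64×82/203 = 25.852
  Email, Unresolved: 64×56/203 = 17.655
Contributions (O − E)²/E:
  (14 − 17.931)²/17.931 = 0.8618
  (19 − 22.621)²/22.621 = 0.5796
  (23 − 15.448)²/15.448 = 3.6919
  (21 − 26.576)²/26.576 = 1.1699
  (44 − 33.527)²/33.527 = 3.2715
  (18 − 22.897)²/22.897 = 1.0473
  (30 − 20.493)²/20.493 = 4.4104
  (19 − 25.852)²/25.852 = 1.8161
  (15 − 17.655)²/17.655 = 0.3993
χ² = 0.8618 + 0.5796 + 3.6919 + 1.1699 + 3.2715 + 1.0473 + 4.4104 + 1.8161 + 0.3993 = 17.25
df = (3−1)(3−1) = 4. Since 17.25 > 7.779, reject the null hypothesis of independence at α = 0.1.

17.25; reject H₀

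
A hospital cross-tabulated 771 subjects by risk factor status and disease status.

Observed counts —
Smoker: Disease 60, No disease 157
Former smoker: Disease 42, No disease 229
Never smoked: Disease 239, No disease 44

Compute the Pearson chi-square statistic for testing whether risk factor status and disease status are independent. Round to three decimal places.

Row totals: 217, 271, 283. Column totals: 341, 430. Grand total N = 771.
Expected counts (row total × column total / N):
  Smoker, Disease: 217×341/771 = 95.9754
  Smoker, No disease: 217×430/771 = 121.0246
  Former smoker, Disease: 271×341/771 = 119.8586
  Former smoker, No disease: 271×430/771 = 151.1414
  Never smoked, Disease: 283×341/771 = 125.1660
  Never smoked, No disease: 283×430/771 = 157.8340
Contributions (O − E)²/E:
  (60 − 95.9754)²/95.9754 = 13.4850
  (157 − 121.0246)²/121.0246 = 10.6939
  (42 − 119.8586)²/119.8586 = 50.5759
  (229 − 151.1414)²/151.1414 = 40.1079
  (239 − 125.1660)²/125.1660 = 103.5280
  (44 − 157.8340)²/157.8340 = 82.1001
χ² = 13.4850 + 10.6939 + 50.5759 + 40.1079 + 103.5280 + 82.1001 = 300.491

300.491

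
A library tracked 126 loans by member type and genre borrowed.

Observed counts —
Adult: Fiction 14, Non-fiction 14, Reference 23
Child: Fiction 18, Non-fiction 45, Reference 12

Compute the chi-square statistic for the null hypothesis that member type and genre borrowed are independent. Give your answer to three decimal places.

Row totals: 51, 75. Column totals: 32, 59, 35. Grand total N = 126.
Expected counts (row total × column total / N):
  Adult, Fiction: 51×32/126 = 12.9524
  Adult, Non-fiction: 51×59/126 = 23.8810
  Adult, Reference: 51×35/126 = 14.1667
  Child, Fiction: 75×32/126 = 19.0476
  Child, Non-fiction: 75×59/126 = 35.1190
  Child, Reference: 75×35/126 = 20.8333
Contributions (O − E)²/E:
  (14 − 12.9524)²/12.9524 = 0.0847
  (14 − 23.8810)²/23.8810 = 4.0884
  (23 − 14.1667)²/14.1667 = 5.5078
  (18 − 19.0476)²/19.0476 = 0.0576
  (45 − 35.1190)²/35.1190 = 2.7801
  (12 − 20.8333)²/20.8333 = 3.7453
χ² = 0.0847 + 4.0884 + 5.5078 + 0.0576 + 2.7801 + 3.7453 = 16.264

16.264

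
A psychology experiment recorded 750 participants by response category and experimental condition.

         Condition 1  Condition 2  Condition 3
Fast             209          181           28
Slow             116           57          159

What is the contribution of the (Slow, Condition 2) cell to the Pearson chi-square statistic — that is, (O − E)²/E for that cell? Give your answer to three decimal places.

Row total (Slow) = 332; column total (Condition 2) = 238; N = 750.
Expected count E = 332 × 238 / 750 = 105.3547.
Contribution = (O − E)²/E = (57 − 105.3547)² / 105.3547 = 22.193.

22.193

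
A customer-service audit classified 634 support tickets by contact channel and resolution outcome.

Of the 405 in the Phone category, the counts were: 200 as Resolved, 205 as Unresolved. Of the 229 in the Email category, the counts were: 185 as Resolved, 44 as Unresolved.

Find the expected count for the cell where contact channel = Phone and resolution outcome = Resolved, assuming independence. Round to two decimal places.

245.94

Row total (Phone) = 405; column total (Resolved) = 385; grand total N = 634.
Expected count = (row total × column total) / N = 405 × 385 / 634 = 245.94.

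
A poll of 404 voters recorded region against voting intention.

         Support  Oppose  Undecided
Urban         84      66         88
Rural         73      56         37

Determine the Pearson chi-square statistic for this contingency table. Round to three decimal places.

Row totals: 238, 166. Column totals: 157, 122, 125. Grand total N = 404.
Expected counts (row total × column total / N):
  Urban, Support: 238×157/404 = 92.4901
  Urban, Oppose: 238×122/404 = 71.8713
  Urban, Undecided: 238×125/404 = 73.6386
  Rural, Support: 166×157/404 = 64.5099
  Rural, Oppose: 166×122/404 = 50.1287
  Rural, Undecided: 166×125/404 = 51.3614
Contributions (O − E)²/E:
  (84 − 92.4901)²/92.4901 = 0.7793
  (66 − 71.8713)²/71.8713 = 0.4796
  (88 − 73.6386)²/73.6386 = 2.8008
  (73 − 64.5099)²/64.5099 = 1.1174
  (56 − 50.1287)²/50.1287 = 0.6877
  (37 − 51.3614)²/51.3614 = 4.0157
χ² = 0.7793 + 0.4796 + 2.8008 + 1.1174 + 0.6877 + 4.0157 = 9.881

9.881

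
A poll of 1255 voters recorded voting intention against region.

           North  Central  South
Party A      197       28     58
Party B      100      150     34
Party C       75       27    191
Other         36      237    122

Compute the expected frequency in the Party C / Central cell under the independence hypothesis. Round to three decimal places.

103.192

Row total (Party C) = 293; column total (Central) = 442; grand total N = 1255.
Expected count = (row total × column total) / N = 293 × 442 / 1255 = 103.192.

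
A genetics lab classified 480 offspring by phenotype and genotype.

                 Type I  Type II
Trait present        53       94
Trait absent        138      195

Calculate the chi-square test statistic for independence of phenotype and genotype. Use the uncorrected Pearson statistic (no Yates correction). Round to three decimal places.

Row totals: 147, 333. Column totals: 191, 289. Grand total N = 480.
Expected counts (row total × column total / N):
  Trait present, Type I: 147×191/480 = 58.4937
  Trait present, Type II: 147×289/480 = 88.5062
  Trait absent, Type I: 333×191/480 = 132.5062
  Trait absent, Type II: 333×289/480 = 200.4938
Contributions (O − E)²/E:
  (53 − 58.4937)²/58.4937 = 0.5160
  (94 − 88.5062)²/88.5062 = 0.3410
  (138 − 132.5062)²/132.5062 = 0.2278
  (195 − 200.4938)²/200.4938 = 0.1505
χ² = 0.5160 + 0.3410 + 0.2278 + 0.1505 = 1.235

1.235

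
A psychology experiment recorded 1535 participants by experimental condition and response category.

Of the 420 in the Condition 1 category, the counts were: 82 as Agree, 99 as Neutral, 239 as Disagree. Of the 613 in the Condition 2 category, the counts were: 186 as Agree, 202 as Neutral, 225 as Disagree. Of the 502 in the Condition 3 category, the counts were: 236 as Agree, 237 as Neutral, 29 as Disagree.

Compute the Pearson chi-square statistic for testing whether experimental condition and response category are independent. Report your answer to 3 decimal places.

285.105

Row totals: 420, 613, 502. Column totals: 504, 538, 493. Grand total N = 1535.
Expected counts (row total × column total / N):
  Condition 1, Agree: 420×504/1535 = 137.9023
  Condition 1, Neutral: 420×538/1535 = 147.2052
  Condition 1, Disagree: 420×493/1535 = 134.8925
  Condition 2, Agree: 613×504/1535 = 201.2717
  Condition 2, Neutral: 613×538/1535 = 214.8495
  Condition 2, Disagree: 613×493/1535 = 196.8788
  Condition 3, Agree: 502×504/1535 = 164.8261
  Condition 3, Neutral: 502×538/1535 = 175.9453
  Condition 3, Disagree: 502×493/1535 = 161.2287
Contributions (O − E)²/E:
  (82 − 137.9023)²/137.9023 = 22.6615
  (99 − 147.2052)²/147.2052 = 15.7857
  (239 − 134.8925)²/134.8925 = 80.3482
  (186 − 201.2717)²/201.2717 = 1.1588
  (202 − 214.8495)²/214.8495 = 0.7685
  (225 − 196.8788)²/196.8788 = 4.0167
  (236 − 164.8261)²/164.8261 = 30.7337
  (237 − 175.9453)²/175.9453 = 21.1866
  (29 − 161.2287)²/161.2287 = 108.4449
χ² = 22.6615 + 15.7857 + 80.3482 + 1.1588 + 0.7685 + 4.0167 + 30.7337 + 21.1866 + 108.4449 = 285.105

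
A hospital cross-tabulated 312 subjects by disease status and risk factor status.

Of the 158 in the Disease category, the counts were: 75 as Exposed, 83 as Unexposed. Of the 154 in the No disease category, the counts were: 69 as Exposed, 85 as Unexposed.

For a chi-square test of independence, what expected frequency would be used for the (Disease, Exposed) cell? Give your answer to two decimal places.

Row total (Disease) = 158; column total (Exposed) = 144; grand total N = 312.
Expected count = (row total × column total) / N = 158 × 144 / 312 = 72.92.

72.92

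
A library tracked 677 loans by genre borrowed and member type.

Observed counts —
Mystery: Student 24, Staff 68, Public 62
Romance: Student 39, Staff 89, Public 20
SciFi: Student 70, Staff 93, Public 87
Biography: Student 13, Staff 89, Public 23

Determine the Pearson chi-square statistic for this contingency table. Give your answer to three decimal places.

66.857

Row totals: 154, 148, 250, 125. Column totals: 146, 339, 192. Grand total N = 677.
Expected counts (row total × column total / N):
  Mystery, Student: 154×146/677 = 33.2112
  Mystery, Staff: 154×339/677 = 77.1137
  Mystery, Public: 154×192/677 = 43.6750
  Romance, Student: 148×146/677 = 31.9173
  Romance, Staff: 148×339/677 = 74.1093
  Romance, Public: 148×192/677 = 41.9734
  SciFi, Student: 250×146/677 = 53.9143
  SciFi, Staff: 250×339/677 = 125.1846
  SciFi, Public: 250×192/677 = 70.9010
  Biography, Student: 125×146/677 = 26.9572
  Biography, Staff: 125×339/677 = 62.5923
  Biography, Public: 125×192/677 = 35.4505
Contributions (O − E)²/E:
  (24 − 33.2112)²/33.2112 = 2.5547
  (68 − 77.1137)²/77.1137 = 1.0771
  (62 − 43.6750)²/43.6750 = 7.6887
  (39 − 31.9173)²/31.9173 = 1.5717
  (89 − 74.1093)²/74.1093 = 2.9920
  (20 − 41.9734)²/41.9734 = 11.5032
  (70 − 53.9143)²/53.9143 = 4.7993
  (93 − 125.1846)²/125.1846 = 8.2746
  (87 − 70.9010)²/70.9010 = 3.6555
  (13 − 26.9572)²/26.9572 = 7.2264
  (89 − 62.5923)²/62.5923 = 11.1414
  (23 − 35.4505)²/35.4505 = 4.3727
χ² = 2.5547 + 1.0771 + 7.6887 + 1.5717 + 2.9920 + 11.5032 + 4.7993 + 8.2746 + 3.6555 + 7.2264 + 11.1414 + 4.3727 = 66.857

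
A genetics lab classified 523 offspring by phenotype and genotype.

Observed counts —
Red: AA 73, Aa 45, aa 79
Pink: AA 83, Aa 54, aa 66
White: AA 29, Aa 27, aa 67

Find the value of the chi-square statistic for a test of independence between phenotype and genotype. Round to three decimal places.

Row totals: 197, 203, 123. Column totals: 185, 126, 212. Grand total N = 523.
Expected counts (row total × column total / N):
  Red, AA: 197×185/523 = 69.6845
  Red, Aa: 197×126/523 = 47.4608
  Red, aa: 197×212/523 = 79.8547
  Pink, AA: 203×185/523 = 71.8069
  Pink, Aa: 203×126/523 = 48.9063
  Pink, aa: 203×212/523 = 82.2868
  White, AA: 123×185/523 = 43.5086
  White, Aa: 123×126/523 = 29.6329
  White, aa: 123×212/523 = 49.8585
Contributions (O − E)²/E:
  (73 − 69.6845)²/69.6845 = 0.1577
  (45 − 47.4608)²/47.4608 = 0.1276
  (79 − 79.8547)²/79.8547 = 0.0091
  (83 − 71.8069)²/71.8069 = 1.7448
  (54 − 48.9063)²/48.9063 = 0.5305
  (66 − 82.2868)²/82.2868 = 3.2236
  (29 − 43.5086)²/43.5086 = 4.8381
  (27 − 29.6329)²/29.6329 = 0.2339
  (67 − 49.8585)²/49.8585 = 5.8933
χ² = 0.1577 + 0.1276 + 0.0091 + 1.7448 + 0.5305 + 3.2236 + 4.8381 + 0.2339 + 5.8933 = 16.759

16.759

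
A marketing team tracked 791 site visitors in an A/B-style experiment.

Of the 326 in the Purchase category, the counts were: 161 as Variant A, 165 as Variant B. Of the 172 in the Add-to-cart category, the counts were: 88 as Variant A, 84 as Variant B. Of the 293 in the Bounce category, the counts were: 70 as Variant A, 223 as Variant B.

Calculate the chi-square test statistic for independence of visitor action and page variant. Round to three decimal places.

52.403

Row totals: 326, 172, 293. Column totals: 319, 472. Grand total N = 791.
Expected counts (row total × column total / N):
  Purchase, Variant A: 326×319/791 = 131.4716
  Purchase, Variant B: 326×472/791 = 194.5284
  Add-to-cart, Variant A: 172×319/791 = 69.3654
  Add-to-cart, Variant B: 172×472/791 = 102.6346
  Bounce, Variant A: 293×319/791 = 118.1631
  Bounce, Variant B: 293×472/791 = 174.8369
Contributions (O − E)²/E:
  (161 − 131.4716)²/131.4716 = 6.6321
  (165 − 194.5284)²/194.5284 = 4.4823
  (88 − 69.3654)²/69.3654 = 5.0061
  (84 − 102.6346)²/102.6346 = 3.3833
  (70 − 118.1631)²/118.1631 = 19.6312
  (223 − 174.8369)²/174.8369 = 13.2677
χ² = 6.6321 + 4.4823 + 5.0061 + 3.3833 + 19.6312 + 13.2677 = 52.403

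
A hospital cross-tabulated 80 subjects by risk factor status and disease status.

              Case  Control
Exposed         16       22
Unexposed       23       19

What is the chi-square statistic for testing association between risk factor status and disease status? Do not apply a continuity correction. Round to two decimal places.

1.28

Row totals: 38, 42. Column totals: 39, 41. Grand total N = 80.
Expected counts (row total × column total / N):
  Exposed, Case: 38×39/80 = 18.525
  Exposed, Control: 38×41/80 = 19.475
  Unexposed, Case: 42×39/80 = 20.475
  Unexposed, Control: 42×41/80 = 21.525
Contributions (O − E)²/E:
  (16 − 18.525)²/18.525 = 0.3442
  (22 − 19.475)²/19.475 = 0.3274
  (23 − 20.475)²/20.475 = 0.3114
  (19 − 21.525)²/21.525 = 0.2962
χ² = 0.3442 + 0.3274 + 0.3114 + 0.2962 = 1.28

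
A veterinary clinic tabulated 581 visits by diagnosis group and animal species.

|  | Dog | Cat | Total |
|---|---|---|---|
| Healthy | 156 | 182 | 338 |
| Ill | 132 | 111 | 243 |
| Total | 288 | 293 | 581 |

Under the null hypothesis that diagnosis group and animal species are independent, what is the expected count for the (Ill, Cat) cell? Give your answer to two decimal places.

122.55

Row total (Ill) = 243; column total (Cat) = 293; grand total N = 581.
Expected count = (row total × column total) / N = 243 × 293 / 581 = 122.55.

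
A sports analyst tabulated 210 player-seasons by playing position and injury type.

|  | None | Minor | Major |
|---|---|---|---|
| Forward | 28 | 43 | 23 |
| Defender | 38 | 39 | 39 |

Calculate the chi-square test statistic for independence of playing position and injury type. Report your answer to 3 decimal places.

Row totals: 94, 116. Column totals: 66, 82, 62. Grand total N = 210.
Expected counts (row total × column total / N):
  Forward, None: 94×66/210 = 29.5429
  Forward, Minor: 94×82/210 = 36.7048
  Forward, Major: 94×62/210 = 27.7524
  Defender, None: 116×66/210 = 36.4571
  Defender, Minor: 116×82/210 = 45.2952
  Defender, Major: 116×62/210 = 34.2476
Contributions (O − E)²/E:
  (28 − 29.5429)²/29.5429 = 0.0806
  (43 − 36.7048)²/36.7048 = 1.0797
  (23 − 27.7524)²/27.7524 = 0.8138
  (38 − 36.4571)²/36.4571 = 0.0653
  (39 − 45.2952)²/45.2952 = 0.8749
  (39 − 34.2476)²/34.2476 = 0.6595
χ² = 0.0806 + 1.0797 + 0.8138 + 0.0653 + 0.8749 + 0.6595 = 3.574

3.574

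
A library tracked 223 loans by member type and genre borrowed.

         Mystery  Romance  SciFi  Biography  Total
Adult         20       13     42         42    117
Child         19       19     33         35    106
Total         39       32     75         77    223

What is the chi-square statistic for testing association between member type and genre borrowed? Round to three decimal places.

2.330

Grand total N = 223.
Expected counts (row total × column total / N):
  Adult, Mystery: 117×39/223 = 20.4619
  Adult, Romance: 117×32/223 = 16.7892
  Adult, SciFi: 117×75/223 = 39.3498
  Adult, Biography: 117×77/223 = 40.3991
  Child, Mystery: 106×39/223 = 18.5381
  Child, Romance: 106×32/223 = 15.2108
  Child, SciFi: 106×75/223 = 35.6502
  Child, Biography: 106×77/223 = 36.6009
Contributions (O − E)²/E:
  (20 − 20.4619)²/20.4619 = 0.0104
  (13 − 16.7892)²/16.7892 = 0.8552
  (42 − 39.3498)²/39.3498 = 0.1785
  (42 − 40.3991)²/40.3991 = 0.0634
  (19 − 18.5381)²/18.5381 = 0.0115
  (19 − 15.2108)²/15.2108 = 0.9439
  (33 − 35.6502)²/35.6502 = 0.1970
  (35 − 36.6009)²/36.6009 = 0.0700
χ² = 0.0104 + 0.8552 + 0.1785 + 0.0634 + 0.0115 + 0.9439 + 0.1970 + 0.0700 = 2.330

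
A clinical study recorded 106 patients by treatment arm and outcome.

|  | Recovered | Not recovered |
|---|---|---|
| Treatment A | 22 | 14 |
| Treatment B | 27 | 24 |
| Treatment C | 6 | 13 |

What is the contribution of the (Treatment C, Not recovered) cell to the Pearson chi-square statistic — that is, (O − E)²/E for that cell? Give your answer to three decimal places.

Row total (Treatment C) = 19; column total (Not recovered) = 51; N = 106.
Expected count E = 19 × 51 / 106 = 9.1415.
Contribution = (O − E)²/E = (13 − 9.1415)² / 9.1415 = 1.629.

1.629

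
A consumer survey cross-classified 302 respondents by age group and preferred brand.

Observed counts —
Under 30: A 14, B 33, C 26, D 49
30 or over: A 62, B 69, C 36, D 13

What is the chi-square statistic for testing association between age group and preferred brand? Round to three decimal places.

Row totals: 122, 180. Column totals: 76, 102, 62, 62. Grand total N = 302.
Expected counts (row total × column total / N):
  Under 30, A: 122×76/302 = 30.70199
  Under 30, B: 122×102/302 = 41.20530
  Under 30, C: 122×62/302 = 25.04636
  Under 30, D: 122×62/302 = 25.04636
  30 or over, A: 180×76/302 = 45.29801
  30 or over, B: 180×102/302 = 60.79470
  30 or over, C: 180×62/302 = 36.95364
  30 or over, D: 180×62/302 = 36.95364
Contributions (O − E)²/E:
  (14 − 30.70199)²/30.70199 = 9.0859
  (33 − 41.20530)²/41.20530 = 1.6339
  (26 − 25.04636)²/25.04636 = 0.0363
  (49 − 25.04636)²/25.04636 = 22.9086
  (62 − 45.29801)²/45.29801 = 6.1582
  (69 − 60.79470)²/60.79470 = 1.1074
  (36 − 36.95364)²/36.95364 = 0.0246
  (13 − 36.95364)²/36.95364 = 15.5269
χ² = 9.0859 + 1.6339 + 0.0363 + 22.9086 + 6.1582 + 1.1074 + 0.0246 + 15.5269 = 56.482

56.482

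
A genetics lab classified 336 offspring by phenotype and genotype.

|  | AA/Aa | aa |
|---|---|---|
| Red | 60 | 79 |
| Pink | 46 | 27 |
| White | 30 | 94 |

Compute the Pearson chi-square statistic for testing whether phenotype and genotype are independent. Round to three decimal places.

Row totals: 139, 73, 124. Column totals: 136, 200. Grand total N = 336.
Expected counts (row total × column total / N):
  Red, AA/Aa: 139×136/336 = 56.2619
  Red, aa: 139×200/336 = 82.7381
  Pink, AA/Aa: 73×136/336 = 29.5476
  Pink, aa: 73×200/336 = 43.4524
  White, AA/Aa: 124×136/336 = 50.1905
  White, aa: 124×200/336 = 73.8095
Contributions (O − E)²/E:
  (60 − 56.2619)²/56.2619 = 0.2484
  (79 − 82.7381)²/82.7381 = 0.1689
  (46 − 29.5476)²/29.5476 = 9.1609
  (27 − 43.4524)²/43.4524 = 6.2294
  (30 − 50.1905)²/50.1905 = 8.1222
  (94 − 73.8095)²/73.8095 = 5.5231
χ² = 0.2484 + 0.1689 + 9.1609 + 6.2294 + 8.1222 + 5.5231 = 29.453

29.453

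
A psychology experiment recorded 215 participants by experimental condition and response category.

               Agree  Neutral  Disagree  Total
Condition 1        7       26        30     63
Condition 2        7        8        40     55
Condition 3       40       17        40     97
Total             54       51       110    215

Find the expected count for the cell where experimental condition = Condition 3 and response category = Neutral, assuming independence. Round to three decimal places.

23.009

Row total (Condition 3) = 97; column total (Neutral) = 51; grand total N = 215.
Expected count = (row total × column total) / N = 97 × 51 / 215 = 23.009.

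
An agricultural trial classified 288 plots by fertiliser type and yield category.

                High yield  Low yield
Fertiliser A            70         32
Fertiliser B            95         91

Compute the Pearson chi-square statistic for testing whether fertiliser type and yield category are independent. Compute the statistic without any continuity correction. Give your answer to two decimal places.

Row totals: 102, 186. Column totals: 165, 123. Grand total N = 288.
Expected counts (row total × column total / N):
  Fertiliser A, High yield: 102×165/288 = 58.438
  Fertiliser A, Low yield: 102×123/288 = 43.562
  Fertiliser B, High yield: 186×165/288 = 106.562
  Fertiliser B, Low yield: 186×123/288 = 79.438
Contributions (O − E)²/E:
  (70 − 58.438)²/58.438 = 2.2875
  (32 − 43.562)²/43.562 = 3.0687
  (95 − 106.562)²/106.562 = 1.2545
  (91 − 79.438)²/79.438 = 1.6828
χ² = 2.2875 + 3.0687 + 1.2545 + 1.6828 = 8.29

8.29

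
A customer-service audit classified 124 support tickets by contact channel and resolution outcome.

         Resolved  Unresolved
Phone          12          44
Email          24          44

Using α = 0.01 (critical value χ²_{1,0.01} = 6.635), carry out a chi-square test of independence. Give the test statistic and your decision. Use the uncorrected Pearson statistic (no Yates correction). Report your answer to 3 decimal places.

Row totals: 56, 68. Column totals: 36, 88. Grand total N = 124.
Expected counts (row total × column total / N):
  Phone, Resolved: 56×36/124 = 16.2581
  Phone, Unresolved: 56×88/124 = 39.7419
  Email, Resolved: 68×36/124 = 19.7419
  Email, Unresolved: 68×88/124 = 48.2581
Contributions (O − E)²/E:
  (12 − 16.2581)²/16.2581 = 1.1152
  (44 − 39.7419)²/39.7419 = 0.4562
  (24 − 19.7419)²/19.7419 = 0.9184
  (44 − 48.2581)²/48.2581 = 0.3757
χ² = 1.1152 + 0.4562 + 0.9184 + 0.3757 = 2.866
df = (2−1)(2−1) = 1. Since 2.866 < 6.635, fail to reject the null hypothesis of independence at α = 0.01.

2.866; fail to reject H₀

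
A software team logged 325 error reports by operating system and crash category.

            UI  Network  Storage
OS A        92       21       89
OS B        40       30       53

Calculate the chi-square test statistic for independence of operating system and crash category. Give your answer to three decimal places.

Row totals: 202, 123. Column totals: 132, 51, 142. Grand total N = 325.
Expected counts (row total × column total / N):
  OS A, UI: 202×132/325 = 82.0431
  OS A, Network: 202×51/325 = 31.6985
  OS A, Storage: 202×142/325 = 88.2585
  OS B, UI: 123×132/325 = 49.9569
  OS B, Network: 123×51/325 = 19.3015
  OS B, Storage: 123×142/325 = 53.7415
Contributions (O − E)²/E:
  (92 − 82.0431)²/82.0431 = 1.2084
  (21 − 31.6985)²/31.6985 = 3.6108
  (89 − 88.2585)²/88.2585 = 0.0062
  (40 − 49.9569)²/49.9569 = 1.9845
  (30 − 19.3015)²/19.3015 = 5.9300
  (53 − 53.7415)²/53.7415 = 0.0102
χ² = 1.2084 + 3.6108 + 0.0062 + 1.9845 + 5.9300 + 0.0102 = 12.750

12.750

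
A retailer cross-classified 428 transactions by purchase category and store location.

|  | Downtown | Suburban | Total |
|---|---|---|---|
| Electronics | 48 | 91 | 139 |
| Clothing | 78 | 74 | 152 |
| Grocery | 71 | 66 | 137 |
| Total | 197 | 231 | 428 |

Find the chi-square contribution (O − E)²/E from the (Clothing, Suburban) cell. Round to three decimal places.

Row total (Clothing) = 152; column total (Suburban) = 231; N = 428.
Expected count E = 152 × 231 / 428 = 82.0374.
Contribution = (O − E)²/E = (74 − 82.0374)² / 82.0374 = 0.787.

0.787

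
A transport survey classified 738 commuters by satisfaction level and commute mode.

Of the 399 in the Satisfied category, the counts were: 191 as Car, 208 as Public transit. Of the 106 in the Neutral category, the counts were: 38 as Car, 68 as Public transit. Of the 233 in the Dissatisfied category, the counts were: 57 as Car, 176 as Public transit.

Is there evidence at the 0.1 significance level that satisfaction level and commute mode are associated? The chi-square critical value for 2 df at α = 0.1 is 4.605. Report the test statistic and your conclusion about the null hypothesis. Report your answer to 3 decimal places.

Row totals: 399, 106, 233. Column totals: 286, 452. Grand total N = 738.
Expected counts (row total × column total / N):
  Satisfied, Car: 399×286/738 = 154.6260
  Satisfied, Public transit: 399×452/738 = 244.3740
  Neutral, Car: 106×286/738 = 41.0786
  Neutral, Public transit: 106×452/738 = 64.9214
  Dissatisfied, Car: 233×286/738 = 90.2954
  Dissatisfied, Public transit: 233×452/738 = 142.7046
Contributions (O − E)²/E:
  (191 − 154.6260)²/154.6260 = 8.5566
  (208 − 244.3740)²/244.3740 = 5.4141
  (38 − 41.0786)²/41.0786 = 0.2307
  (68 − 64.9214)²/64.9214 = 0.1460
  (57 − 90.2954)²/90.2954 = 12.2773
  (176 − 142.7046)²/142.7046 = 7.7684
χ² = 8.5566 + 5.4141 + 0.2307 + 0.1460 + 12.2773 + 7.7684 = 34.393
df = (3−1)(2−1) = 2. Since 34.393 > 4.605, reject the null hypothesis of independence at α = 0.1.

34.393; reject H₀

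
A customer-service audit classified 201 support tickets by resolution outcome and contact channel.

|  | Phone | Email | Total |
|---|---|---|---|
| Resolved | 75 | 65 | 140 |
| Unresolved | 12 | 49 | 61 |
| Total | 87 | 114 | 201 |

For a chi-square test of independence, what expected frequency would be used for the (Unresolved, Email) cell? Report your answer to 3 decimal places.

Row total (Unresolved) = 61; column total (Email) = 114; grand total N = 201.
Expected count = (row total × column total) / N = 61 × 114 / 201 = 34.597.

34.597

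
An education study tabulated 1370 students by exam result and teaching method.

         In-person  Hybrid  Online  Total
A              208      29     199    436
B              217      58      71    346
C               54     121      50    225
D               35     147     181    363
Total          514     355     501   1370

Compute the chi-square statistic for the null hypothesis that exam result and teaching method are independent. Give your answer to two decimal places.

391.97

Grand total N = 1370.
Expected counts (row total × column total / N):
  A, In-person: 436×514/1370 = 163.580
  A, Hybrid: 436×355/1370 = 112.978
  A, Online: 436×501/1370 = 159.442
  B, In-person: 346×514/1370 = 129.813
  B, Hybrid: 346×355/1370 = 89.657
  B, Online: 346×501/1370 = 126.530
  C, In-person: 225×514/1370 = 84.416
  C, Hybrid: 225×355/1370 = 58.303
  C, Online: 225×501/1370 = 82.281
  D, In-person: 363×514/1370 = 136.191
  D, Hybrid: 363×355/1370 = 94.062
  D, Online: 363×501/1370 = 132.747
Contributions (O − E)²/E:
  (208 − 163.580)²/163.580 = 12.0622
  (29 − 112.978)²/112.978 = 62.4219
  (199 − 159.442)²/159.442 = 9.8144
  (217 − 129.813)²/129.813 = 58.5579
  (58 − 89.657)²/89.657 = 11.1778
  (71 − 126.530)²/126.530 = 24.3704
  (54 − 84.416)²/84.416 = 10.9592
  (121 − 58.303)²/58.303 = 67.4222
  (50 − 82.281)²/82.281 = 12.6647
  (35 − 136.191)²/136.191 = 75.1857
  (147 − 94.062)²/94.062 = 29.7935
  (181 − 132.747)²/132.747 = 17.5398
χ² = 12.0622 + 62.4219 + 9.8144 + 58.5579 + 11.1778 + 24.3704 + 10.9592 + 67.4222 + 12.6647 + 75.1857 + 29.7935 + 17.5398 = 391.97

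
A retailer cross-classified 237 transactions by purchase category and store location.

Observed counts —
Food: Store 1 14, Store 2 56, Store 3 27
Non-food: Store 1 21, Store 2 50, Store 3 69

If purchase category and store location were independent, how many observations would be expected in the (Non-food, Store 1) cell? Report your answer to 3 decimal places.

20.675

Row total (Non-food) = 140; column total (Store 1) = 35; grand total N = 237.
Expected count = (row total × column total) / N = 140 × 35 / 237 = 20.675.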